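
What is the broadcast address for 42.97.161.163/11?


Network: 42.96.0.0/11
Host bits = 21
Set all host bits to 1:
Broadcast: 42.127.255.255


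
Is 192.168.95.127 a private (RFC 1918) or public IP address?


RFC 1918 private ranges:
  10.0.0.0/8 (10.0.0.0 - 10.255.255.255)
  172.16.0.0/12 (172.16.0.0 - 172.31.255.255)
  192.168.0.0/16 (192.168.0.0 - 192.168.255.255)
Private (in 192.168.0.0/16)


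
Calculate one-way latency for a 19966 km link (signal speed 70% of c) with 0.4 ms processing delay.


Speed = 0.7 * 3e5 km/s = 210000 km/s
Propagation delay = 19966 / 210000 = 0.0951 s = 95.0762 ms
Processing delay = 0.4 ms
Total one-way latency = 95.4762 ms


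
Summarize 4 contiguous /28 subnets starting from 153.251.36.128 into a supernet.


Original prefix: /28
Number of subnets: 4 = 2^2
New prefix = 28 - 2 = 26
Supernet: 153.251.36.128/26


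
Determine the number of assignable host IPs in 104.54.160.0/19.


Host bits = 32 - 19 = 13
Total addresses = 2^13 = 8192
Usable = total - 2 (network and broadcast)
Usable hosts: 8190


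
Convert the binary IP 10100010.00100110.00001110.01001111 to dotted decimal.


10100010 = 162
00100110 = 38
00001110 = 14
01001111 = 79
IP: 162.38.14.79


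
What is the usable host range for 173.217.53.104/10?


Network: 173.192.0.0
Broadcast: 173.255.255.255
First usable = network + 1
Last usable = broadcast - 1
Range: 173.192.0.1 to 173.255.255.254


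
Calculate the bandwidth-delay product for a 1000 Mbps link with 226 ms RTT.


BDP = bandwidth * RTT
= 1000 Mbps * 226 ms
= 1000 * 1e6 * 226 / 1000 bits
= 226000000 bits
= 28250000 bytes
= 27587.8906 KB
BDP = 226000000 bits (28250000 bytes)


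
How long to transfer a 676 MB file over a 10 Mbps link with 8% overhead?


Effective throughput = 10 * (1 - 8/100) = 9.2 Mbps
File size in Mb = 676 * 8 = 5408 Mb
Time = 5408 / 9.2
Time = 587.8261 seconds


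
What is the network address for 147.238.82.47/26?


IP:   10010011.11101110.01010010.00101111
Mask: 11111111.11111111.11111111.11000000
AND operation:
Net:  10010011.11101110.01010010.00000000
Network: 147.238.82.0/26


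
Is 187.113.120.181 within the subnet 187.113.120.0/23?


Subnet network: 187.113.120.0
Test IP AND mask: 187.113.120.0
Yes, 187.113.120.181 is in 187.113.120.0/23


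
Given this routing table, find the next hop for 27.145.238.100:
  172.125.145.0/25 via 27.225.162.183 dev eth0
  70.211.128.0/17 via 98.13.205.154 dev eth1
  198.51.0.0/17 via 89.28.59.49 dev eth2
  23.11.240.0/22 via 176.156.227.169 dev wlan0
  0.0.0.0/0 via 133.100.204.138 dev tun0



Longest prefix match for 27.145.238.100:
  /25 172.125.145.0: no
  /17 70.211.128.0: no
  /17 198.51.0.0: no
  /22 23.11.240.0: no
  /0 0.0.0.0: MATCH
Selected: next-hop 133.100.204.138 via tun0 (matched /0)


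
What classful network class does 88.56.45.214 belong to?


First octet: 88
Binary: 01011000
0xxxxxxx -> Class A (1-126)
Class A, default mask 255.0.0.0 (/8)


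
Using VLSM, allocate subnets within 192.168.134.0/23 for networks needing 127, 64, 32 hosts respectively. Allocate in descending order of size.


127 hosts -> /24 (254 usable): 192.168.134.0/24
64 hosts -> /25 (126 usable): 192.168.135.0/25
32 hosts -> /26 (62 usable): 192.168.135.128/26
Allocation: 192.168.134.0/24 (127 hosts, 254 usable); 192.168.135.0/25 (64 hosts, 126 usable); 192.168.135.128/26 (32 hosts, 62 usable)


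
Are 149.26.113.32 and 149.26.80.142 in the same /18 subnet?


Mask: 255.255.192.0
149.26.113.32 AND mask = 149.26.64.0
149.26.80.142 AND mask = 149.26.64.0
Yes, same subnet (149.26.64.0)


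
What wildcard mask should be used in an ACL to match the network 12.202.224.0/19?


Subnet mask: 255.255.224.0
Wildcard = 255.255.255.255 - subnet mask
255 - 255 = 0
255 - 255 = 0
255 - 224 = 31
255 - 0 = 255
Wildcard: 0.0.31.255


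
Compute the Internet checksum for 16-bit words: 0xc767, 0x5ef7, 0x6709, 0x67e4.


Sum all words (with carry folding):
+ 0xc767 = 0xc767
+ 0x5ef7 = 0x265f
+ 0x6709 = 0x8d68
+ 0x67e4 = 0xf54c
One's complement: ~0xf54c
Checksum = 0x0ab3


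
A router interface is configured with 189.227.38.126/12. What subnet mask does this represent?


/12 means 12 network bits, 20 host bits
Binary: 11111111111100000000000000000000
Mask: 255.240.0.0


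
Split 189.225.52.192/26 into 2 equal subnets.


New prefix = 26 + 1 = 27
Each subnet has 32 addresses
  189.225.52.192/27
  189.225.52.224/27
Subnets: 189.225.52.192/27, 189.225.52.224/27


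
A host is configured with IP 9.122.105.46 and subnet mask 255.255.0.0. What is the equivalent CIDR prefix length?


Binary: 11111111.11111111.00000000.00000000
Count leading 1s
Prefix: /16


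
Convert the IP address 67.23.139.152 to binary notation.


67 = 01000011
23 = 00010111
139 = 10001011
152 = 10011000
Binary: 01000011.00010111.10001011.10011000


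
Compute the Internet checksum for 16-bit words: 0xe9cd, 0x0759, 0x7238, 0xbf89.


Sum all words (with carry folding):
+ 0xe9cd = 0xe9cd
+ 0x0759 = 0xf126
+ 0x7238 = 0x635f
+ 0xbf89 = 0x22e9
One's complement: ~0x22e9
Checksum = 0xdd16


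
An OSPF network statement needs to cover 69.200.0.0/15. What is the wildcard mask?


Subnet mask: 255.254.0.0
Wildcard = 255.255.255.255 - subnet mask
255 - 255 = 0
255 - 254 = 1
255 - 0 = 255
255 - 0 = 255
Wildcard: 0.1.255.255


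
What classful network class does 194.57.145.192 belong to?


First octet: 194
Binary: 11000010
110xxxxx -> Class C (192-223)
Class C, default mask 255.255.255.0 (/24)


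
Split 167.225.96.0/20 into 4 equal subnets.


New prefix = 20 + 2 = 22
Each subnet has 1024 addresses
  167.225.96.0/22
  167.225.100.0/22
  167.225.104.0/22
  167.225.108.0/22
Subnets: 167.225.96.0/22, 167.225.100.0/22, 167.225.104.0/22, 167.225.108.0/22


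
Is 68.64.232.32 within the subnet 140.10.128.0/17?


Subnet network: 140.10.128.0
Test IP AND mask: 68.64.128.0
No, 68.64.232.32 is not in 140.10.128.0/17


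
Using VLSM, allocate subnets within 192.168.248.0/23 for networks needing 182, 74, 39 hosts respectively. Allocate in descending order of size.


182 hosts -> /24 (254 usable): 192.168.248.0/24
74 hosts -> /25 (126 usable): 192.168.249.0/25
39 hosts -> /26 (62 usable): 192.168.249.128/26
Allocation: 192.168.248.0/24 (182 hosts, 254 usable); 192.168.249.0/25 (74 hosts, 126 usable); 192.168.249.128/26 (39 hosts, 62 usable)


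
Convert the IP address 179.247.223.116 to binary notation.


179 = 10110011
247 = 11110111
223 = 11011111
116 = 01110100
Binary: 10110011.11110111.11011111.01110100


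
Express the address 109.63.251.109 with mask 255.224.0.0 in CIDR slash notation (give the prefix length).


Binary: 11111111.11100000.00000000.00000000
Count leading 1s
Prefix: /11


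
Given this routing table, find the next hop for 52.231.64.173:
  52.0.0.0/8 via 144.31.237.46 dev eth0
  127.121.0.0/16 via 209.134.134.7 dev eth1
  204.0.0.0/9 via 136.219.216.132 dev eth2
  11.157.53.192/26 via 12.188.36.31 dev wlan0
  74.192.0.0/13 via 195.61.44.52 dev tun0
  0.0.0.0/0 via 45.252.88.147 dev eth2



Longest prefix match for 52.231.64.173:
  /8 52.0.0.0: MATCH
  /16 127.121.0.0: no
  /9 204.0.0.0: no
  /26 11.157.53.192: no
  /13 74.192.0.0: no
  /0 0.0.0.0: MATCH
Selected: next-hop 144.31.237.46 via eth0 (matched /8)


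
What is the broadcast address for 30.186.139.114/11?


Network: 30.160.0.0/11
Host bits = 21
Set all host bits to 1:
Broadcast: 30.191.255.255


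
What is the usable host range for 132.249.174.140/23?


Network: 132.249.174.0
Broadcast: 132.249.175.255
First usable = network + 1
Last usable = broadcast - 1
Range: 132.249.174.1 to 132.249.175.254


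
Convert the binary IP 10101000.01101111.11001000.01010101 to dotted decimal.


10101000 = 168
01101111 = 111
11001000 = 200
01010101 = 85
IP: 168.111.200.85


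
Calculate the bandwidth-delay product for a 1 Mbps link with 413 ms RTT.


BDP = bandwidth * RTT
= 1 Mbps * 413 ms
= 1 * 1e6 * 413 / 1000 bits
= 413000 bits
= 51625 bytes
= 50.415 KB
BDP = 413000 bits (51625 bytes)


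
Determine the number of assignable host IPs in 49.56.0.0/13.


Host bits = 32 - 13 = 19
Total addresses = 2^19 = 524288
Usable = total - 2 (network and broadcast)
Usable hosts: 524286


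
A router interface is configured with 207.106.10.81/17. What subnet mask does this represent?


/17 means 17 network bits, 15 host bits
Binary: 11111111111111111000000000000000
Mask: 255.255.128.0


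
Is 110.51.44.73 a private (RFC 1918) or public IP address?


RFC 1918 private ranges:
  10.0.0.0/8 (10.0.0.0 - 10.255.255.255)
  172.16.0.0/12 (172.16.0.0 - 172.31.255.255)
  192.168.0.0/16 (192.168.0.0 - 192.168.255.255)
Public (not in any RFC 1918 range)


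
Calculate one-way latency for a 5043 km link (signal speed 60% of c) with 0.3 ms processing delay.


Speed = 0.6 * 3e5 km/s = 180000 km/s
Propagation delay = 5043 / 180000 = 0.028 s = 28.0167 ms
Processing delay = 0.3 ms
Total one-way latency = 28.3167 ms


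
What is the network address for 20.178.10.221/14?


IP:   00010100.10110010.00001010.11011101
Mask: 11111111.11111100.00000000.00000000
AND operation:
Net:  00010100.10110000.00000000.00000000
Network: 20.176.0.0/14


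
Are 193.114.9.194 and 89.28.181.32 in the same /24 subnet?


Mask: 255.255.255.0
193.114.9.194 AND mask = 193.114.9.0
89.28.181.32 AND mask = 89.28.181.0
No, different subnets (193.114.9.0 vs 89.28.181.0)


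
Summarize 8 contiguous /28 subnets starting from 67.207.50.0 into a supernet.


Original prefix: /28
Number of subnets: 8 = 2^3
New prefix = 28 - 3 = 25
Supernet: 67.207.50.0/25


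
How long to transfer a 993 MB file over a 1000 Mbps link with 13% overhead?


Effective throughput = 1000 * (1 - 13/100) = 870 Mbps
File size in Mb = 993 * 8 = 7944 Mb
Time = 7944 / 870
Time = 9.131 seconds


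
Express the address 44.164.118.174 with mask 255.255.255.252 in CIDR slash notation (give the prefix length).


Binary: 11111111.11111111.11111111.11111100
Count leading 1s
Prefix: /30


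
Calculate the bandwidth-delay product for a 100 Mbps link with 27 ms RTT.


BDP = bandwidth * RTT
= 100 Mbps * 27 ms
= 100 * 1e6 * 27 / 1000 bits
= 2700000 bits
= 337500 bytes
= 329.5898 KB
BDP = 2700000 bits (337500 bytes)


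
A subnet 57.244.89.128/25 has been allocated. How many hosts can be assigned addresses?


Host bits = 32 - 25 = 7
Total addresses = 2^7 = 128
Usable = total - 2 (network and broadcast)
Usable hosts: 126


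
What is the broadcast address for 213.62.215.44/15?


Network: 213.62.0.0/15
Host bits = 17
Set all host bits to 1:
Broadcast: 213.63.255.255


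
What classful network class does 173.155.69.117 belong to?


First octet: 173
Binary: 10101101
10xxxxxx -> Class B (128-191)
Class B, default mask 255.255.0.0 (/16)


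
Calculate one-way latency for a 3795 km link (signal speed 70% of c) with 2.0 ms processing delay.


Speed = 0.7 * 3e5 km/s = 210000 km/s
Propagation delay = 3795 / 210000 = 0.0181 s = 18.0714 ms
Processing delay = 2.0 ms
Total one-way latency = 20.0714 ms


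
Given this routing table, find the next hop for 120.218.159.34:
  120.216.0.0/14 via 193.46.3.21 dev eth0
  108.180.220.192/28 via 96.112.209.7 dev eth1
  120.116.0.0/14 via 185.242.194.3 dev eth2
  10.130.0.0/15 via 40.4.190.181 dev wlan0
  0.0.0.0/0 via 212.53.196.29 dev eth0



Longest prefix match for 120.218.159.34:
  /14 120.216.0.0: MATCH
  /28 108.180.220.192: no
  /14 120.116.0.0: no
  /15 10.130.0.0: no
  /0 0.0.0.0: MATCH
Selected: next-hop 193.46.3.21 via eth0 (matched /14)


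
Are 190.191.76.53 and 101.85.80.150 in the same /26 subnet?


Mask: 255.255.255.192
190.191.76.53 AND mask = 190.191.76.0
101.85.80.150 AND mask = 101.85.80.128
No, different subnets (190.191.76.0 vs 101.85.80.128)


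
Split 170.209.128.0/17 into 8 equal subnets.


New prefix = 17 + 3 = 20
Each subnet has 4096 addresses
  170.209.128.0/20
  170.209.144.0/20
  170.209.160.0/20
  170.209.176.0/20
  170.209.192.0/20
  170.209.208.0/20
  170.209.224.0/20
  170.209.240.0/20
Subnets: 170.209.128.0/20, 170.209.144.0/20, 170.209.160.0/20, 170.209.176.0/20, 170.209.192.0/20, 170.209.208.0/20, 170.209.224.0/20, 170.209.240.0/20


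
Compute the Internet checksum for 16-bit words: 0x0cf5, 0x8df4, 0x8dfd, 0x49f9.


Sum all words (with carry folding):
+ 0x0cf5 = 0x0cf5
+ 0x8df4 = 0x9ae9
+ 0x8dfd = 0x28e7
+ 0x49f9 = 0x72e0
One's complement: ~0x72e0
Checksum = 0x8d1f


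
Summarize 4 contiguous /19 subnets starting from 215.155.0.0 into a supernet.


Original prefix: /19
Number of subnets: 4 = 2^2
New prefix = 19 - 2 = 17
Supernet: 215.155.0.0/17


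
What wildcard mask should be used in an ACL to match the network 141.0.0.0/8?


Subnet mask: 255.0.0.0
Wildcard = 255.255.255.255 - subnet mask
255 - 255 = 0
255 - 0 = 255
255 - 0 = 255
255 - 0 = 255
Wildcard: 0.255.255.255


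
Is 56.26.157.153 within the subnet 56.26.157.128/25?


Subnet network: 56.26.157.128
Test IP AND mask: 56.26.157.128
Yes, 56.26.157.153 is in 56.26.157.128/25


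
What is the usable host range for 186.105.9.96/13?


Network: 186.104.0.0
Broadcast: 186.111.255.255
First usable = network + 1
Last usable = broadcast - 1
Range: 186.104.0.1 to 186.111.255.254


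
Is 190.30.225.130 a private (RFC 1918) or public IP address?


RFC 1918 private ranges:
  10.0.0.0/8 (10.0.0.0 - 10.255.255.255)
  172.16.0.0/12 (172.16.0.0 - 172.31.255.255)
  192.168.0.0/16 (192.168.0.0 - 192.168.255.255)
Public (not in any RFC 1918 range)


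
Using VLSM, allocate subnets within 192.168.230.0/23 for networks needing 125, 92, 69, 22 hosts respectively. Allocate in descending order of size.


125 hosts -> /25 (126 usable): 192.168.230.0/25
92 hosts -> /25 (126 usable): 192.168.230.128/25
69 hosts -> /25 (126 usable): 192.168.231.0/25
22 hosts -> /27 (30 usable): 192.168.231.128/27
Allocation: 192.168.230.0/25 (125 hosts, 126 usable); 192.168.230.128/25 (92 hosts, 126 usable); 192.168.231.0/25 (69 hosts, 126 usable); 192.168.231.128/27 (22 hosts, 30 usable)


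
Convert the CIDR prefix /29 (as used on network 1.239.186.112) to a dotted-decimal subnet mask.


/29 means 29 network bits, 3 host bits
Binary: 11111111111111111111111111111000
Mask: 255.255.255.248


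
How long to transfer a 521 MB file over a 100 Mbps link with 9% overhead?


Effective throughput = 100 * (1 - 9/100) = 91 Mbps
File size in Mb = 521 * 8 = 4168 Mb
Time = 4168 / 91
Time = 45.8022 seconds


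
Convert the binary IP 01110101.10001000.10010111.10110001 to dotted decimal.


01110101 = 117
10001000 = 136
10010111 = 151
10110001 = 177
IP: 117.136.151.177


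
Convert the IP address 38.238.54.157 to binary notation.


38 = 00100110
238 = 11101110
54 = 00110110
157 = 10011101
Binary: 00100110.11101110.00110110.10011101


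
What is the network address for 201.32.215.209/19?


IP:   11001001.00100000.11010111.11010001
Mask: 11111111.11111111.11100000.00000000
AND operation:
Net:  11001001.00100000.11000000.00000000
Network: 201.32.192.0/19


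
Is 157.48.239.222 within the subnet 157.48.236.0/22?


Subnet network: 157.48.236.0
Test IP AND mask: 157.48.236.0
Yes, 157.48.239.222 is in 157.48.236.0/22


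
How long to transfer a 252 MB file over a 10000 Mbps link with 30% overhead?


Effective throughput = 10000 * (1 - 30/100) = 7000 Mbps
File size in Mb = 252 * 8 = 2016 Mb
Time = 2016 / 7000
Time = 0.288 seconds


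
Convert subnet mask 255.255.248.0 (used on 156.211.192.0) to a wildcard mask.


Subnet mask: 255.255.248.0
Wildcard = 255.255.255.255 - subnet mask
255 - 255 = 0
255 - 255 = 0
255 - 248 = 7
255 - 0 = 255
Wildcard: 0.0.7.255


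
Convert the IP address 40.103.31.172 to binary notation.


40 = 00101000
103 = 01100111
31 = 00011111
172 = 10101100
Binary: 00101000.01100111.00011111.10101100


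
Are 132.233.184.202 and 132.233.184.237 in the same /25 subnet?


Mask: 255.255.255.128
132.233.184.202 AND mask = 132.233.184.128
132.233.184.237 AND mask = 132.233.184.128
Yes, same subnet (132.233.184.128)


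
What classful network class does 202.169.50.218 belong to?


First octet: 202
Binary: 11001010
110xxxxx -> Class C (192-223)
Class C, default mask 255.255.255.0 (/24)


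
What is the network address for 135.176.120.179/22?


IP:   10000111.10110000.01111000.10110011
Mask: 11111111.11111111.11111100.00000000
AND operation:
Net:  10000111.10110000.01111000.00000000
Network: 135.176.120.0/22


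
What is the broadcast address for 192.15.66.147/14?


Network: 192.12.0.0/14
Host bits = 18
Set all host bits to 1:
Broadcast: 192.15.255.255


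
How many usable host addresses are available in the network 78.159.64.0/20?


Host bits = 32 - 20 = 12
Total addresses = 2^12 = 4096
Usable = total - 2 (network and broadcast)
Usable hosts: 4094


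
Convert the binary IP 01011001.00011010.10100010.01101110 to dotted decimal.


01011001 = 89
00011010 = 26
10100010 = 162
01101110 = 110
IP: 89.26.162.110


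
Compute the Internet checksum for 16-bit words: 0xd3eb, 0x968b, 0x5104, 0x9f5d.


Sum all words (with carry folding):
+ 0xd3eb = 0xd3eb
+ 0x968b = 0x6a77
+ 0x5104 = 0xbb7b
+ 0x9f5d = 0x5ad9
One's complement: ~0x5ad9
Checksum = 0xa526


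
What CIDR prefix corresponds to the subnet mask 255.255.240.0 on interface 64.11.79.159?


Binary: 11111111.11111111.11110000.00000000
Count leading 1s
Prefix: /20


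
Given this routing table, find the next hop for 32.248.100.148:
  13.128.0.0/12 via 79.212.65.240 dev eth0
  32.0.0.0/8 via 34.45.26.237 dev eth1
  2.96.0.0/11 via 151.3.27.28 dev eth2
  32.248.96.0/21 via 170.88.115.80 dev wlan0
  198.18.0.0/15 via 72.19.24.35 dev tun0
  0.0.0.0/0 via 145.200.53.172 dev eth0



Longest prefix match for 32.248.100.148:
  /12 13.128.0.0: no
  /8 32.0.0.0: MATCH
  /11 2.96.0.0: no
  /21 32.248.96.0: MATCH
  /15 198.18.0.0: no
  /0 0.0.0.0: MATCH
Selected: next-hop 170.88.115.80 via wlan0 (matched /21)


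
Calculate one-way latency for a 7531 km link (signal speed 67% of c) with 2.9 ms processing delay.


Speed = 0.67 * 3e5 km/s = 201000 km/s
Propagation delay = 7531 / 201000 = 0.0375 s = 37.4677 ms
Processing delay = 2.9 ms
Total one-way latency = 40.3677 ms


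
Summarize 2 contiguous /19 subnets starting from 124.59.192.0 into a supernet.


Original prefix: /19
Number of subnets: 2 = 2^1
New prefix = 19 - 1 = 18
Supernet: 124.59.192.0/18


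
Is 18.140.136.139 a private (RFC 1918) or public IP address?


RFC 1918 private ranges:
  10.0.0.0/8 (10.0.0.0 - 10.255.255.255)
  172.16.0.0/12 (172.16.0.0 - 172.31.255.255)
  192.168.0.0/16 (192.168.0.0 - 192.168.255.255)
Public (not in any RFC 1918 range)


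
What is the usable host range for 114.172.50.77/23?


Network: 114.172.50.0
Broadcast: 114.172.51.255
First usable = network + 1
Last usable = broadcast - 1
Range: 114.172.50.1 to 114.172.51.254


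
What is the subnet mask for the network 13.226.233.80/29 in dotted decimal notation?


/29 means 29 network bits, 3 host bits
Binary: 11111111111111111111111111111000
Mask: 255.255.255.248


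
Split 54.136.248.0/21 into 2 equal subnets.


New prefix = 21 + 1 = 22
Each subnet has 1024 addresses
  54.136.248.0/22
  54.136.252.0/22
Subnets: 54.136.248.0/22, 54.136.252.0/22


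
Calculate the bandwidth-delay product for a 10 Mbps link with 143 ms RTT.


BDP = bandwidth * RTT
= 10 Mbps * 143 ms
= 10 * 1e6 * 143 / 1000 bits
= 1430000 bits
= 178750 bytes
= 174.5605 KB
BDP = 1430000 bits (178750 bytes)


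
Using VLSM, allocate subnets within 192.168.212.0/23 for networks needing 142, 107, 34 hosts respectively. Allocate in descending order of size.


142 hosts -> /24 (254 usable): 192.168.212.0/24
107 hosts -> /25 (126 usable): 192.168.213.0/25
34 hosts -> /26 (62 usable): 192.168.213.128/26
Allocation: 192.168.212.0/24 (142 hosts, 254 usable); 192.168.213.0/25 (107 hosts, 126 usable); 192.168.213.128/26 (34 hosts, 62 usable)


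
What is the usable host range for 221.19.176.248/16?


Network: 221.19.0.0
Broadcast: 221.19.255.255
First usable = network + 1
Last usable = broadcast - 1
Range: 221.19.0.1 to 221.19.255.254


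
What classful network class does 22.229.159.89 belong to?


First octet: 22
Binary: 00010110
0xxxxxxx -> Class A (1-126)
Class A, default mask 255.0.0.0 (/8)


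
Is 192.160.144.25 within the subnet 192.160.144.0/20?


Subnet network: 192.160.144.0
Test IP AND mask: 192.160.144.0
Yes, 192.160.144.25 is in 192.160.144.0/20


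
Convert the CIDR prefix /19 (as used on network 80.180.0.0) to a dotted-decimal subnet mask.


/19 means 19 network bits, 13 host bits
Binary: 11111111111111111110000000000000
Mask: 255.255.224.0


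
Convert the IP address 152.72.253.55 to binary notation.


152 = 10011000
72 = 01001000
253 = 11111101
55 = 00110111
Binary: 10011000.01001000.11111101.00110111


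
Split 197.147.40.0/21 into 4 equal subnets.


New prefix = 21 + 2 = 23
Each subnet has 512 addresses
  197.147.40.0/23
  197.147.42.0/23
  197.147.44.0/23
  197.147.46.0/23
Subnets: 197.147.40.0/23, 197.147.42.0/23, 197.147.44.0/23, 197.147.46.0/23


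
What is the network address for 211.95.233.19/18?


IP:   11010011.01011111.11101001.00010011
Mask: 11111111.11111111.11000000.00000000
AND operation:
Net:  11010011.01011111.11000000.00000000
Network: 211.95.192.0/18


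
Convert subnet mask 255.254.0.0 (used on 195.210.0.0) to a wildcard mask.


Subnet mask: 255.254.0.0
Wildcard = 255.255.255.255 - subnet mask
255 - 255 = 0
255 - 254 = 1
255 - 0 = 255
255 - 0 = 255
Wildcard: 0.1.255.255


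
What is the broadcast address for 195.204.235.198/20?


Network: 195.204.224.0/20
Host bits = 12
Set all host bits to 1:
Broadcast: 195.204.239.255


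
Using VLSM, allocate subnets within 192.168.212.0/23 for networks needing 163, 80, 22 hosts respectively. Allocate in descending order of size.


163 hosts -> /24 (254 usable): 192.168.212.0/24
80 hosts -> /25 (126 usable): 192.168.213.0/25
22 hosts -> /27 (30 usable): 192.168.213.128/27
Allocation: 192.168.212.0/24 (163 hosts, 254 usable); 192.168.213.0/25 (80 hosts, 126 usable); 192.168.213.128/27 (22 hosts, 30 usable)


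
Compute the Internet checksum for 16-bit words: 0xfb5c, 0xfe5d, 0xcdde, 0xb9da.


Sum all words (with carry folding):
+ 0xfb5c = 0xfb5c
+ 0xfe5d = 0xf9ba
+ 0xcdde = 0xc799
+ 0xb9da = 0x8174
One's complement: ~0x8174
Checksum = 0x7e8b


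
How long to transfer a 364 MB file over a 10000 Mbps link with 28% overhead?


Effective throughput = 10000 * (1 - 28/100) = 7200 Mbps
File size in Mb = 364 * 8 = 2912 Mb
Time = 2912 / 7200
Time = 0.4044 seconds


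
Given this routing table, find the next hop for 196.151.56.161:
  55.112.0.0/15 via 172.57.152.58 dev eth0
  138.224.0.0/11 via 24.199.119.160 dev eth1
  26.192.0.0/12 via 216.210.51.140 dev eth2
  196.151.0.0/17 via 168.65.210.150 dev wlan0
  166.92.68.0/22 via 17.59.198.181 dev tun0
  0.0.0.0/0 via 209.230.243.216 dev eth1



Longest prefix match for 196.151.56.161:
  /15 55.112.0.0: no
  /11 138.224.0.0: no
  /12 26.192.0.0: no
  /17 196.151.0.0: MATCH
  /22 166.92.68.0: no
  /0 0.0.0.0: MATCH
Selected: next-hop 168.65.210.150 via wlan0 (matched /17)


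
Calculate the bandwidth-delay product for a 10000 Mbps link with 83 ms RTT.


BDP = bandwidth * RTT
= 10000 Mbps * 83 ms
= 10000 * 1e6 * 83 / 1000 bits
= 830000000 bits
= 103750000 bytes
= 101318.3594 KB
BDP = 830000000 bits (103750000 bytes)


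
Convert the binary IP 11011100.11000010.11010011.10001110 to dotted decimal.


11011100 = 220
11000010 = 194
11010011 = 211
10001110 = 142
IP: 220.194.211.142


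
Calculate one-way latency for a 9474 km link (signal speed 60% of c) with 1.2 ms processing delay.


Speed = 0.6 * 3e5 km/s = 180000 km/s
Propagation delay = 9474 / 180000 = 0.0526 s = 52.6333 ms
Processing delay = 1.2 ms
Total one-way latency = 53.8333 ms


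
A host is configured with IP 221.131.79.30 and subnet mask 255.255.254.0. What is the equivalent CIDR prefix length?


Binary: 11111111.11111111.11111110.00000000
Count leading 1s
Prefix: /23


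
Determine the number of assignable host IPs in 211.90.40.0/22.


Host bits = 32 - 22 = 10
Total addresses = 2^10 = 1024
Usable = total - 2 (network and broadcast)
Usable hosts: 1022


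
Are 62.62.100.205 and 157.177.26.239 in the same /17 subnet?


Mask: 255.255.128.0
62.62.100.205 AND mask = 62.62.0.0
157.177.26.239 AND mask = 157.177.0.0
No, different subnets (62.62.0.0 vs 157.177.0.0)


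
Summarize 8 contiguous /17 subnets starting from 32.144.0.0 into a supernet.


Original prefix: /17
Number of subnets: 8 = 2^3
New prefix = 17 - 3 = 14
Supernet: 32.144.0.0/14


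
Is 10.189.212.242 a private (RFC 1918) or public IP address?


RFC 1918 private ranges:
  10.0.0.0/8 (10.0.0.0 - 10.255.255.255)
  172.16.0.0/12 (172.16.0.0 - 172.31.255.255)
  192.168.0.0/16 (192.168.0.0 - 192.168.255.255)
Private (in 10.0.0.0/8)


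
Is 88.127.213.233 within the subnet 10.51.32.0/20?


Subnet network: 10.51.32.0
Test IP AND mask: 88.127.208.0
No, 88.127.213.233 is not in 10.51.32.0/20


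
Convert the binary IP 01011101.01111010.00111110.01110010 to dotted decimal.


01011101 = 93
01111010 = 122
00111110 = 62
01110010 = 114
IP: 93.122.62.114


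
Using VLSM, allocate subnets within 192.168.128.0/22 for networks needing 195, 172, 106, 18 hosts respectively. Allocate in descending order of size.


195 hosts -> /24 (254 usable): 192.168.128.0/24
172 hosts -> /24 (254 usable): 192.168.129.0/24
106 hosts -> /25 (126 usable): 192.168.130.0/25
18 hosts -> /27 (30 usable): 192.168.130.128/27
Allocation: 192.168.128.0/24 (195 hosts, 254 usable); 192.168.129.0/24 (172 hosts, 254 usable); 192.168.130.0/25 (106 hosts, 126 usable); 192.168.130.128/27 (18 hosts, 30 usable)


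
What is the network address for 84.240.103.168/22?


IP:   01010100.11110000.01100111.10101000
Mask: 11111111.11111111.11111100.00000000
AND operation:
Net:  01010100.11110000.01100100.00000000
Network: 84.240.100.0/22


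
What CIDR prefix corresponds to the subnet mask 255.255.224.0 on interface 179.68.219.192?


Binary: 11111111.11111111.11100000.00000000
Count leading 1s
Prefix: /19


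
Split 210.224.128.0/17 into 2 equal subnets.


New prefix = 17 + 1 = 18
Each subnet has 16384 addresses
  210.224.128.0/18
  210.224.192.0/18
Subnets: 210.224.128.0/18, 210.224.192.0/18


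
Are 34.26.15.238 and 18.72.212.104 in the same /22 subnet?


Mask: 255.255.252.0
34.26.15.238 AND mask = 34.26.12.0
18.72.212.104 AND mask = 18.72.212.0
No, different subnets (34.26.12.0 vs 18.72.212.0)


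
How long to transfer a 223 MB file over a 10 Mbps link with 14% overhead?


Effective throughput = 10 * (1 - 14/100) = 8.6 Mbps
File size in Mb = 223 * 8 = 1784 Mb
Time = 1784 / 8.6
Time = 207.4419 seconds


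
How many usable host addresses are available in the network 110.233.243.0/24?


Host bits = 32 - 24 = 8
Total addresses = 2^8 = 256
Usable = total - 2 (network and broadcast)
Usable hosts: 254


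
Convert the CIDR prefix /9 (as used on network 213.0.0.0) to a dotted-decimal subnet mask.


/9 means 9 network bits, 23 host bits
Binary: 11111111100000000000000000000000
Mask: 255.128.0.0


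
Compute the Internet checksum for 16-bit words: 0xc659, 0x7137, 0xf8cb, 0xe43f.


Sum all words (with carry folding):
+ 0xc659 = 0xc659
+ 0x7137 = 0x3791
+ 0xf8cb = 0x305d
+ 0xe43f = 0x149d
One's complement: ~0x149d
Checksum = 0xeb62


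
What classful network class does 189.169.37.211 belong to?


First octet: 189
Binary: 10111101
10xxxxxx -> Class B (128-191)
Class B, default mask 255.255.0.0 (/16)


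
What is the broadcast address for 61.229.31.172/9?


Network: 61.128.0.0/9
Host bits = 23
Set all host bits to 1:
Broadcast: 61.255.255.255


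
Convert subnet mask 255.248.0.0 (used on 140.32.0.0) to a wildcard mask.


Subnet mask: 255.248.0.0
Wildcard = 255.255.255.255 - subnet mask
255 - 255 = 0
255 - 248 = 7
255 - 0 = 255
255 - 0 = 255
Wildcard: 0.7.255.255


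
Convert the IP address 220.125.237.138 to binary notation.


220 = 11011100
125 = 01111101
237 = 11101101
138 = 10001010
Binary: 11011100.01111101.11101101.10001010


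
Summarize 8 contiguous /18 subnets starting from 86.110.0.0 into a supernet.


Original prefix: /18
Number of subnets: 8 = 2^3
New prefix = 18 - 3 = 15
Supernet: 86.110.0.0/15


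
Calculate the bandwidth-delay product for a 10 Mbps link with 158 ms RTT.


BDP = bandwidth * RTT
= 10 Mbps * 158 ms
= 10 * 1e6 * 158 / 1000 bits
= 1580000 bits
= 197500 bytes
= 192.8711 KB
BDP = 1580000 bits (197500 bytes)


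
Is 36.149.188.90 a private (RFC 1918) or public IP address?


RFC 1918 private ranges:
  10.0.0.0/8 (10.0.0.0 - 10.255.255.255)
  172.16.0.0/12 (172.16.0.0 - 172.31.255.255)
  192.168.0.0/16 (192.168.0.0 - 192.168.255.255)
Public (not in any RFC 1918 range)


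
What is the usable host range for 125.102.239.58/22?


Network: 125.102.236.0
Broadcast: 125.102.239.255
First usable = network + 1
Last usable = broadcast - 1
Range: 125.102.236.1 to 125.102.239.254


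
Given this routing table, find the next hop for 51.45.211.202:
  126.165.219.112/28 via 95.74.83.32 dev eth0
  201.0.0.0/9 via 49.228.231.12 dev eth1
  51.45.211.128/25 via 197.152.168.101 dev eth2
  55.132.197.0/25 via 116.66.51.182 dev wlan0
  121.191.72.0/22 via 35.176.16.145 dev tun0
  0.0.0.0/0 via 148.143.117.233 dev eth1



Longest prefix match for 51.45.211.202:
  /28 126.165.219.112: no
  /9 201.0.0.0: no
  /25 51.45.211.128: MATCH
  /25 55.132.197.0: no
  /22 121.191.72.0: no
  /0 0.0.0.0: MATCH
Selected: next-hop 197.152.168.101 via eth2 (matched /25)


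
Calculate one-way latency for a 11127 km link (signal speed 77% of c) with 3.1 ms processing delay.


Speed = 0.77 * 3e5 km/s = 231000 km/s
Propagation delay = 11127 / 231000 = 0.0482 s = 48.1688 ms
Processing delay = 3.1 ms
Total one-way latency = 51.2688 ms


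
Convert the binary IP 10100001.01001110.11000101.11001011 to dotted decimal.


10100001 = 161
01001110 = 78
11000101 = 197
11001011 = 203
IP: 161.78.197.203


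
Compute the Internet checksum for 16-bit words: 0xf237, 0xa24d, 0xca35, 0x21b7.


Sum all words (with carry folding):
+ 0xf237 = 0xf237
+ 0xa24d = 0x9485
+ 0xca35 = 0x5ebb
+ 0x21b7 = 0x8072
One's complement: ~0x8072
Checksum = 0x7f8d


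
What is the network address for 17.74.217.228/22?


IP:   00010001.01001010.11011001.11100100
Mask: 11111111.11111111.11111100.00000000
AND operation:
Net:  00010001.01001010.11011000.00000000
Network: 17.74.216.0/22


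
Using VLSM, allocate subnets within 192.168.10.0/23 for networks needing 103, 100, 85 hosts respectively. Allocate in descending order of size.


103 hosts -> /25 (126 usable): 192.168.10.0/25
100 hosts -> /25 (126 usable): 192.168.10.128/25
85 hosts -> /25 (126 usable): 192.168.11.0/25
Allocation: 192.168.10.0/25 (103 hosts, 126 usable); 192.168.10.128/25 (100 hosts, 126 usable); 192.168.11.0/25 (85 hosts, 126 usable)


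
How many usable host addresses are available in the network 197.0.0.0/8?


Host bits = 32 - 8 = 24
Total addresses = 2^24 = 16777216
Usable = total - 2 (network and broadcast)
Usable hosts: 16777214


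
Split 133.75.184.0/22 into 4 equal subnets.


New prefix = 22 + 2 = 24
Each subnet has 256 addresses
  133.75.184.0/24
  133.75.185.0/24
  133.75.186.0/24
  133.75.187.0/24
Subnets: 133.75.184.0/24, 133.75.185.0/24, 133.75.186.0/24, 133.75.187.0/24


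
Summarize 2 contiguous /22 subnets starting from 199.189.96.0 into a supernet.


Original prefix: /22
Number of subnets: 2 = 2^1
New prefix = 22 - 1 = 21
Supernet: 199.189.96.0/21


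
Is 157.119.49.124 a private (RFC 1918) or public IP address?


RFC 1918 private ranges:
  10.0.0.0/8 (10.0.0.0 - 10.255.255.255)
  172.16.0.0/12 (172.16.0.0 - 172.31.255.255)
  192.168.0.0/16 (192.168.0.0 - 192.168.255.255)
Public (not in any RFC 1918 range)


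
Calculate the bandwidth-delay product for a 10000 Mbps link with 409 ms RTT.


BDP = bandwidth * RTT
= 10000 Mbps * 409 ms
= 10000 * 1e6 * 409 / 1000 bits
= 4090000000 bits
= 511250000 bytes
= 499267.5781 KB
BDP = 4090000000 bits (511250000 bytes)


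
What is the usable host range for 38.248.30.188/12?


Network: 38.240.0.0
Broadcast: 38.255.255.255
First usable = network + 1
Last usable = broadcast - 1
Range: 38.240.0.1 to 38.255.255.254


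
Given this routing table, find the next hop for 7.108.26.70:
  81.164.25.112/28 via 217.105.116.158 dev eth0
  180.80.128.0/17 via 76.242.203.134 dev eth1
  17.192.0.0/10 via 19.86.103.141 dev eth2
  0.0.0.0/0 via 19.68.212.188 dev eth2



Longest prefix match for 7.108.26.70:
  /28 81.164.25.112: no
  /17 180.80.128.0: no
  /10 17.192.0.0: no
  /0 0.0.0.0: MATCH
Selected: next-hop 19.68.212.188 via eth2 (matched /0)


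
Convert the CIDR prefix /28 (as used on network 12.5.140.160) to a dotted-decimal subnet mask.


/28 means 28 network bits, 4 host bits
Binary: 11111111111111111111111111110000
Mask: 255.255.255.240


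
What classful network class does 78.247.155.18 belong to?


First octet: 78
Binary: 01001110
0xxxxxxx -> Class A (1-126)
Class A, default mask 255.0.0.0 (/8)


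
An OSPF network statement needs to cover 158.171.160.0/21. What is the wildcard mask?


Subnet mask: 255.255.248.0
Wildcard = 255.255.255.255 - subnet mask
255 - 255 = 0
255 - 255 = 0
255 - 248 = 7
255 - 0 = 255
Wildcard: 0.0.7.255


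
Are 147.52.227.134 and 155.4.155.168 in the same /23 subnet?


Mask: 255.255.254.0
147.52.227.134 AND mask = 147.52.226.0
155.4.155.168 AND mask = 155.4.154.0
No, different subnets (147.52.226.0 vs 155.4.154.0)


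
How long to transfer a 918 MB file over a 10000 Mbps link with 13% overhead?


Effective throughput = 10000 * (1 - 13/100) = 8700 Mbps
File size in Mb = 918 * 8 = 7344 Mb
Time = 7344 / 8700
Time = 0.8441 seconds


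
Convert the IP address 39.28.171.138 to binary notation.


39 = 00100111
28 = 00011100
171 = 10101011
138 = 10001010
Binary: 00100111.00011100.10101011.10001010


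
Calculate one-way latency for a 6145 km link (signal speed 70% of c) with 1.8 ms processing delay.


Speed = 0.7 * 3e5 km/s = 210000 km/s
Propagation delay = 6145 / 210000 = 0.0293 s = 29.2619 ms
Processing delay = 1.8 ms
Total one-way latency = 31.0619 ms


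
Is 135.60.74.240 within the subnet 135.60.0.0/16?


Subnet network: 135.60.0.0
Test IP AND mask: 135.60.0.0
Yes, 135.60.74.240 is in 135.60.0.0/16


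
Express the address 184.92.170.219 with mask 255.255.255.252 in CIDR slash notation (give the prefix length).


Binary: 11111111.11111111.11111111.11111100
Count leading 1s
Prefix: /30


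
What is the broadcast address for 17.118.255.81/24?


Network: 17.118.255.0/24
Host bits = 8
Set all host bits to 1:
Broadcast: 17.118.255.255


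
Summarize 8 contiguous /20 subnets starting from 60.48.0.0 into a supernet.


Original prefix: /20
Number of subnets: 8 = 2^3
New prefix = 20 - 3 = 17
Supernet: 60.48.0.0/17


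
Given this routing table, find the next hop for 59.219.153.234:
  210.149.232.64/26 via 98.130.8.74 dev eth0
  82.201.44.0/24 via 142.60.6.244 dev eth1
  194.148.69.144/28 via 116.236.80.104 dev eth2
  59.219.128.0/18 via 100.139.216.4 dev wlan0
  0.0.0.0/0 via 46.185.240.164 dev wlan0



Longest prefix match for 59.219.153.234:
  /26 210.149.232.64: no
  /24 82.201.44.0: no
  /28 194.148.69.144: no
  /18 59.219.128.0: MATCH
  /0 0.0.0.0: MATCH
Selected: next-hop 100.139.216.4 via wlan0 (matched /18)


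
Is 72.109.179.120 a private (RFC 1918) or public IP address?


RFC 1918 private ranges:
  10.0.0.0/8 (10.0.0.0 - 10.255.255.255)
  172.16.0.0/12 (172.16.0.0 - 172.31.255.255)
  192.168.0.0/16 (192.168.0.0 - 192.168.255.255)
Public (not in any RFC 1918 range)


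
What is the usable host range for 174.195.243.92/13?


Network: 174.192.0.0
Broadcast: 174.199.255.255
First usable = network + 1
Last usable = broadcast - 1
Range: 174.192.0.1 to 174.199.255.254


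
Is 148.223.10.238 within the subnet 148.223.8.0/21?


Subnet network: 148.223.8.0
Test IP AND mask: 148.223.8.0
Yes, 148.223.10.238 is in 148.223.8.0/21


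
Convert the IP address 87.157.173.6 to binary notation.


87 = 01010111
157 = 10011101
173 = 10101101
6 = 00000110
Binary: 01010111.10011101.10101101.00000110


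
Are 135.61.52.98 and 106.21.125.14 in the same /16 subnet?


Mask: 255.255.0.0
135.61.52.98 AND mask = 135.61.0.0
106.21.125.14 AND mask = 106.21.0.0
No, different subnets (135.61.0.0 vs 106.21.0.0)


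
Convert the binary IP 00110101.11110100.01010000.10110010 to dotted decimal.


00110101 = 53
11110100 = 244
01010000 = 80
10110010 = 178
IP: 53.244.80.178


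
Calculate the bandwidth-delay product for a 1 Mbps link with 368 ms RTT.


BDP = bandwidth * RTT
= 1 Mbps * 368 ms
= 1 * 1e6 * 368 / 1000 bits
= 368000 bits
= 46000 bytes
= 44.9219 KB
BDP = 368000 bits (46000 bytes)


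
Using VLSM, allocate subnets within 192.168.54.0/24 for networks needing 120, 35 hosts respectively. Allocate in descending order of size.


120 hosts -> /25 (126 usable): 192.168.54.0/25
35 hosts -> /26 (62 usable): 192.168.54.128/26
Allocation: 192.168.54.0/25 (120 hosts, 126 usable); 192.168.54.128/26 (35 hosts, 62 usable)


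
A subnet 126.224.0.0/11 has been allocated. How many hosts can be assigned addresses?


Host bits = 32 - 11 = 21
Total addresses = 2^21 = 2097152
Usable = total - 2 (network and broadcast)
Usable hosts: 2097150


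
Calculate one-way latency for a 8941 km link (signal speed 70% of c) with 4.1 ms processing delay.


Speed = 0.7 * 3e5 km/s = 210000 km/s
Propagation delay = 8941 / 210000 = 0.0426 s = 42.5762 ms
Processing delay = 4.1 ms
Total one-way latency = 46.6762 ms


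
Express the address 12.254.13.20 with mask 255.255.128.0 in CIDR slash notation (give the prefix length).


Binary: 11111111.11111111.10000000.00000000
Count leading 1s
Prefix: /17


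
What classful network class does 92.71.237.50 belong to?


First octet: 92
Binary: 01011100
0xxxxxxx -> Class A (1-126)
Class A, default mask 255.0.0.0 (/8)


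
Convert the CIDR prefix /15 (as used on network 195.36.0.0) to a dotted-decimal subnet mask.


/15 means 15 network bits, 17 host bits
Binary: 11111111111111100000000000000000
Mask: 255.254.0.0


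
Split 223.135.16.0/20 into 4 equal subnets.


New prefix = 20 + 2 = 22
Each subnet has 1024 addresses
  223.135.16.0/22
  223.135.20.0/22
  223.135.24.0/22
  223.135.28.0/22
Subnets: 223.135.16.0/22, 223.135.20.0/22, 223.135.24.0/22, 223.135.28.0/22


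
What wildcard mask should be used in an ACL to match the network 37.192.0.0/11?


Subnet mask: 255.224.0.0
Wildcard = 255.255.255.255 - subnet mask
255 - 255 = 0
255 - 224 = 31
255 - 0 = 255
255 - 0 = 255
Wildcard: 0.31.255.255


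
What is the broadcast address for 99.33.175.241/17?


Network: 99.33.128.0/17
Host bits = 15
Set all host bits to 1:
Broadcast: 99.33.255.255


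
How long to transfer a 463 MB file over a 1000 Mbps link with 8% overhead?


Effective throughput = 1000 * (1 - 8/100) = 920 Mbps
File size in Mb = 463 * 8 = 3704 Mb
Time = 3704 / 920
Time = 4.0261 seconds


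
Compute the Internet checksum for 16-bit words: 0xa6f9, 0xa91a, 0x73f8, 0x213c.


Sum all words (with carry folding):
+ 0xa6f9 = 0xa6f9
+ 0xa91a = 0x5014
+ 0x73f8 = 0xc40c
+ 0x213c = 0xe548
One's complement: ~0xe548
Checksum = 0x1ab7


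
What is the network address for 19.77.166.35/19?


IP:   00010011.01001101.10100110.00100011
Mask: 11111111.11111111.11100000.00000000
AND operation:
Net:  00010011.01001101.10100000.00000000
Network: 19.77.160.0/19
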